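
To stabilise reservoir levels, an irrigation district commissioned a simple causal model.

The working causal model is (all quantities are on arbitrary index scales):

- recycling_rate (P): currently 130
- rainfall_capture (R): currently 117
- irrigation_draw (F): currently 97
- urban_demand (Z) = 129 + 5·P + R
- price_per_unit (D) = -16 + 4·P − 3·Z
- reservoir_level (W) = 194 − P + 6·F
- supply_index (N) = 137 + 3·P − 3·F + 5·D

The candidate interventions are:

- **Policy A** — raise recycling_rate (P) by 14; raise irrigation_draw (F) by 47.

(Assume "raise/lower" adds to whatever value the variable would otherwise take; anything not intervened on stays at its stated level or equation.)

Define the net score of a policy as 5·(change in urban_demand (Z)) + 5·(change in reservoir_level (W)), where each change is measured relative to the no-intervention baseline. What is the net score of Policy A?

Baseline:
  P = 130
  R = 117
  F = 97
  Z = 129 + 5·130 + 117 = 896
  W = 194 − 130 + 6·97 = 646
Policy A (P + 14, F + 47):
  P = 130 + 14 = 144
  R = 117
  F = 97 + 47 = 144
  Z = 129 + 5·144 + 117 = 966
  W = 194 − 144 + 6·144 = 914
ΔZ = 966 − 896 = 70; ΔW = 914 − 646 = 268
Score = 5·70 + 5·268 = 1690

1690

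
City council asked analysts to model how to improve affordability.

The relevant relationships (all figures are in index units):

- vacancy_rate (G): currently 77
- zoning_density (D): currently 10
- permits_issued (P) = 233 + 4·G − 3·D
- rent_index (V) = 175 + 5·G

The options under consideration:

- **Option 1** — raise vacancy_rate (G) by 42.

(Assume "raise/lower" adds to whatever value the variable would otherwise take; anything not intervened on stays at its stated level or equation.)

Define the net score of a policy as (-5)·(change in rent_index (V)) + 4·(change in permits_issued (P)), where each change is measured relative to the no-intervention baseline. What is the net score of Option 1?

-378

Baseline:
  G = 77
  D = 10
  P = 233 + 4·77 − 3·10 = 511
  V = 175 + 5·77 = 560
Option 1 (G + 42):
  G = 77 + 42 = 119
  D = 10
  P = 233 + 4·119 − 3·10 = 679
  V = 175 + 5·119 = 770
ΔV = 770 − 560 = 210; ΔP = 679 − 511 = 168
Score = (-5)·210 + 4·168 = -378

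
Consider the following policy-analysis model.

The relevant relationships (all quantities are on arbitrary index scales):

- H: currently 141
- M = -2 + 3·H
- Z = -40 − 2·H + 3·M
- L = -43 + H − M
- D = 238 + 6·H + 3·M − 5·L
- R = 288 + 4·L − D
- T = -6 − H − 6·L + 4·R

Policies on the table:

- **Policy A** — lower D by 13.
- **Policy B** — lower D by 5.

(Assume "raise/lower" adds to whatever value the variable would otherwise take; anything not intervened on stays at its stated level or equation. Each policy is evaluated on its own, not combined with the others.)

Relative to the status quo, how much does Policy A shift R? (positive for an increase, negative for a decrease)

13

Baseline:
  H = 141
  M = -2 + 3·141 = 421
  L = -43 + 141 − 421 = -323
  D = 238 + 6·141 + 3·421 − 5·(-323) = 3962
  R = 288 + 4·(-323) − 3962 = -4966
Policy A (D − 13):
  H = 141
  M = -2 + 3·141 = 421
  L = -43 + 141 − 421 = -323
  D = 238 + 6·141 + 3·421 − 5·(-323) (−13 from intervention) = 3949
  R = 288 + 4·(-323) − 3949 = -4953
Change in R: -4953 − (-4966) = 13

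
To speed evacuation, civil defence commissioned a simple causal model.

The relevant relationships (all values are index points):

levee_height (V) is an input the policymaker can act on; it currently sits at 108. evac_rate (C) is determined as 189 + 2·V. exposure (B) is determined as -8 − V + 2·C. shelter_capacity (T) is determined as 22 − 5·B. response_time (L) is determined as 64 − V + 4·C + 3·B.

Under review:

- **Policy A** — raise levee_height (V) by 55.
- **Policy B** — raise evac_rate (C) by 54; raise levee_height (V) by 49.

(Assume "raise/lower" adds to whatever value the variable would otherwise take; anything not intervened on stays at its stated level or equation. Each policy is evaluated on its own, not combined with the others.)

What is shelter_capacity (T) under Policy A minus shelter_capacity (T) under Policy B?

Policy A (V + 55):
  V = 108 + 55 = 163
  C = 189 + 2·163 = 515
  B = -8 − 163 + 2·515 = 859
  T = 22 − 5·859 = -4273
Policy B (C + 54, V + 49):
  V = 108 + 49 = 157
  C = 189 + 2·157 (+54 from intervention) = 557
  B = -8 − 157 + 2·557 = 949
  T = 22 − 5·949 = -4723
T: -4273 − (-4723) = 450

450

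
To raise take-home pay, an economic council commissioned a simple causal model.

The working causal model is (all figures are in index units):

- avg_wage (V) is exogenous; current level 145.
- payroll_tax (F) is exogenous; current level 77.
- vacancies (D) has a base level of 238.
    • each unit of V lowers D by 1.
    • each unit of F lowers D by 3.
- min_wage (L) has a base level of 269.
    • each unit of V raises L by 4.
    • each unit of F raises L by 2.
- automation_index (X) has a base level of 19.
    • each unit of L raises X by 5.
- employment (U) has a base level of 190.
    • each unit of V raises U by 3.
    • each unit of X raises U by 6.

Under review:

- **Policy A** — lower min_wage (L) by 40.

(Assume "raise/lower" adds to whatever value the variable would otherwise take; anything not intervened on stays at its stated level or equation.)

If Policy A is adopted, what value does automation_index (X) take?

4834

Policy A (L − 40):
  V = 145
  F = 77
  L = 269 + 4·145 + 2·77 (−40 from intervention) = 963
  X = 19 + 5·963 = 4834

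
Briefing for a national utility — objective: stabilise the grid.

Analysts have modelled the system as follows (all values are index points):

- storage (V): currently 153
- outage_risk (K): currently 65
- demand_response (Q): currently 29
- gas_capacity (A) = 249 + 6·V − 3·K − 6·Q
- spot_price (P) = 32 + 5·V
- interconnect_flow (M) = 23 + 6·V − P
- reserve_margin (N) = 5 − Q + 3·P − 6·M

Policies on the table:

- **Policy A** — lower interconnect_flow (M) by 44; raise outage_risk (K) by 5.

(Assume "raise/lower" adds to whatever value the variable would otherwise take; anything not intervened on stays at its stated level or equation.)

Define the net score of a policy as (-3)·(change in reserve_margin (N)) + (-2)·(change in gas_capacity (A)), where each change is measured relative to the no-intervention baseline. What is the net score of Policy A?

-762

Baseline:
  V = 153
  K = 65
  Q = 29
  A = 249 + 6·153 − 3·65 − 6·29 = 798
  P = 32 + 5·153 = 797
  M = 23 + 6·153 − 797 = 144
  N = 5 − 29 + 3·797 − 6·144 = 1503
Policy A (M − 44, K + 5):
  V = 153
  K = 65 + 5 = 70
  Q = 29
  A = 249 + 6·153 − 3·70 − 6·29 = 783
  P = 32 + 5·153 = 797
  M = 23 + 6·153 − 797 (−44 from intervention) = 100
  N = 5 − 29 + 3·797 − 6·100 = 1767
ΔN = 1767 − 1503 = 264; ΔA = 783 − 798 = -15
Score = (-3)·264 + (-2)·(-15) = -762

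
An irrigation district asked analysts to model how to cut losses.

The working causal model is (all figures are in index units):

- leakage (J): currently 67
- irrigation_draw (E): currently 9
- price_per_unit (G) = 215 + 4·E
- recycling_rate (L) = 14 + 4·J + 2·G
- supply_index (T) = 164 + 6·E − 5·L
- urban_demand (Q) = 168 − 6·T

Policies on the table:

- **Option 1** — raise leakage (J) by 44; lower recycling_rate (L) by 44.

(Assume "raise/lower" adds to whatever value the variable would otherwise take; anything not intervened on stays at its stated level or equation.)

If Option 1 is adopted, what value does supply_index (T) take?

-4362

Option 1 (J + 44, L − 44):
  J = 67 + 44 = 111
  E = 9
  G = 215 + 4·9 = 251
  L = 14 + 4·111 + 2·251 (−44 from intervention) = 916
  T = 164 + 6·9 − 5·916 = -4362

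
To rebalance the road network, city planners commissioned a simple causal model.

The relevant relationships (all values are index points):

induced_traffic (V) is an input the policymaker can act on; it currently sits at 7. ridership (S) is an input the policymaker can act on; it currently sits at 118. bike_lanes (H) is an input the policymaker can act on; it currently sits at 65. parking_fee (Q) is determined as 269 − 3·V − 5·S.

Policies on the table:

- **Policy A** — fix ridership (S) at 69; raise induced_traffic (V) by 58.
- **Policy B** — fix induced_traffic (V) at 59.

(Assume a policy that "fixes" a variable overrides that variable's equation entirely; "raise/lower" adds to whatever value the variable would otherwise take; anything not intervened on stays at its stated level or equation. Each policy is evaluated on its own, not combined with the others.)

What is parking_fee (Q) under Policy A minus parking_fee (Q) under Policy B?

Policy A (S := 69, V + 58):
  V = 7 + 58 = 65
  S = 69
  Q = 269 − 3·65 − 5·69 = -271
Policy B (V := 59):
  V = 59
  S = 118
  Q = 269 − 3·59 − 5·118 = -498
Q: -271 − (-498) = 227

227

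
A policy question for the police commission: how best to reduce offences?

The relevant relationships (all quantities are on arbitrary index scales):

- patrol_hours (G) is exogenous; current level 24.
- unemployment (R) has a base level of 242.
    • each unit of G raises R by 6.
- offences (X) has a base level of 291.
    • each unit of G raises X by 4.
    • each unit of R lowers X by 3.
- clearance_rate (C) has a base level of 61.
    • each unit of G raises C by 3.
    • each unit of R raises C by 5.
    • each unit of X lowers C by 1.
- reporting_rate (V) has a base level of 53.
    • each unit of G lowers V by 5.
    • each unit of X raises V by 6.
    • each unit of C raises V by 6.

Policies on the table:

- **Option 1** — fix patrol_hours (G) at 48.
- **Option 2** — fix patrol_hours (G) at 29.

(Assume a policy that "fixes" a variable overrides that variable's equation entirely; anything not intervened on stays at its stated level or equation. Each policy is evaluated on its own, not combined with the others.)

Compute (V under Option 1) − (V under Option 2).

3667

Option 1 (G := 48):
  G = 48
  R = 242 + 6·48 = 530
  X = 291 + 4·48 − 3·530 = -1107
  C = 61 + 3·48 + 5·530 − (-1107) = 3962
  V = 53 − 5·48 + 6·(-1107) + 6·3962 = 16943
Option 2 (G := 29):
  G = 29
  R = 242 + 6·29 = 416
  X = 291 + 4·29 − 3·416 = -841
  C = 61 + 3·29 + 5·416 − (-841) = 3069
  V = 53 − 5·29 + 6·(-841) + 6·3069 = 13276
V: 16943 − 13276 = 3667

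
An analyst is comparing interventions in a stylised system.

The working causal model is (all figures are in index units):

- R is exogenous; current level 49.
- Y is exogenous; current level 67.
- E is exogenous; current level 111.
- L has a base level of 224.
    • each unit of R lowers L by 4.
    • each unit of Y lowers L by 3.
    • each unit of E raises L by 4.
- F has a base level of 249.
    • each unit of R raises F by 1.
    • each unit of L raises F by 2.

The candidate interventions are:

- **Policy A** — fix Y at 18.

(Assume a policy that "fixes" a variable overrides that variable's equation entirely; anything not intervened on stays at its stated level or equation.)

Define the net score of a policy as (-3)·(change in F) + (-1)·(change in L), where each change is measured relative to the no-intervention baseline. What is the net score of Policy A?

Baseline:
  R = 49
  Y = 67
  E = 111
  L = 224 − 4·49 − 3·67 + 4·111 = 271
  F = 249 + 49 + 2·271 = 840
Policy A (Y := 18):
  R = 49
  Y = 18
  E = 111
  L = 224 − 4·49 − 3·18 + 4·111 = 418
  F = 249 + 49 + 2·418 = 1134
ΔF = 1134 − 840 = 294; ΔL = 418 − 271 = 147
Score = (-3)·294 + (-1)·147 = -1029

-1029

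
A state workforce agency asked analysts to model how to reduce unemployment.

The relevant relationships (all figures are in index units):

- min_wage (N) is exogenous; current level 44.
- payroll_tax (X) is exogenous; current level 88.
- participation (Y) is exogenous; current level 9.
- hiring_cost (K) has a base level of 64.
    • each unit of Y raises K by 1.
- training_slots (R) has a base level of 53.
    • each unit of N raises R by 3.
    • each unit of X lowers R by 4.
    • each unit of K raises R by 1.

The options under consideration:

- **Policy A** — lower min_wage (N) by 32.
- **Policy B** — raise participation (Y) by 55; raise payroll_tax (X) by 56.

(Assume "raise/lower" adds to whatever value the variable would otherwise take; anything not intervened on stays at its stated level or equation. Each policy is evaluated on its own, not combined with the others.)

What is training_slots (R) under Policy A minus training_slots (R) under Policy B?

73

Policy A (N − 32):
  N = 44 − 32 = 12
  X = 88
  Y = 9
  K = 64 + 9 = 73
  R = 53 + 3·12 − 4·88 + 73 = -190
Policy B (Y + 55, X + 56):
  N = 44
  X = 88 + 56 = 144
  Y = 9 + 55 = 64
  K = 64 + 64 = 128
  R = 53 + 3·44 − 4·144 + 128 = -263
R: -190 − (-263) = 73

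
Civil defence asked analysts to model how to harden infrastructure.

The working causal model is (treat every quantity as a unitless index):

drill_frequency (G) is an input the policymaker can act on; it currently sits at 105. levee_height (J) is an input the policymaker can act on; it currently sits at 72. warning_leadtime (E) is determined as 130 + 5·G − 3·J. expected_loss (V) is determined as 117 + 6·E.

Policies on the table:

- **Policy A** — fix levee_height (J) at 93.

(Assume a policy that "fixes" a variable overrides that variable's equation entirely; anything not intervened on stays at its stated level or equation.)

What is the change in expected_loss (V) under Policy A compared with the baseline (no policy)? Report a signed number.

-378

Baseline:
  G = 105
  J = 72
  E = 130 + 5·105 − 3·72 = 439
  V = 117 + 6·439 = 2751
Policy A (J := 93):
  G = 105
  J = 93
  E = 130 + 5·105 − 3·93 = 376
  V = 117 + 6·376 = 2373
Change in V: 2373 − 2751 = -378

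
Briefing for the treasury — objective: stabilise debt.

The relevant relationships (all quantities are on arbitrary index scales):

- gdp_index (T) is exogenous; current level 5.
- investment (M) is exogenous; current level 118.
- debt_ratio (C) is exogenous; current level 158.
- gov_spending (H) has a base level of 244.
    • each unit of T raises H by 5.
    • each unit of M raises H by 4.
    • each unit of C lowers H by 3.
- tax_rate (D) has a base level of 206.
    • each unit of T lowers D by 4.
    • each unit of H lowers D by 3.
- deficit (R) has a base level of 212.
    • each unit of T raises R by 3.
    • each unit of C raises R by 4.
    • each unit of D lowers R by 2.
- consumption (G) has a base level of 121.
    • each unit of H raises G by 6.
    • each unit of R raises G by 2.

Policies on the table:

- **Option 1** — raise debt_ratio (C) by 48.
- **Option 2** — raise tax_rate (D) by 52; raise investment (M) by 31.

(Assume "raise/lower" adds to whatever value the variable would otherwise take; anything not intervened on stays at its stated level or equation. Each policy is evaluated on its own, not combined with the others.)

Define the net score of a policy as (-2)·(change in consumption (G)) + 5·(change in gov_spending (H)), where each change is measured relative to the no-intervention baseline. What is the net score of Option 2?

-3428

Baseline:
  T = 5
  M = 118
  C = 158
  H = 244 + 5·5 + 4·118 − 3·158 = 267
  D = 206 − 4·5 − 3·267 = -615
  R = 212 + 3·5 + 4·158 − 2·(-615) = 2089
  G = 121 + 6·267 + 2·2089 = 5901
Option 2 (D + 52, M + 31):
  T = 5
  M = 118 + 31 = 149
  C = 158
  H = 244 + 5·5 + 4·149 − 3·158 = 391
  D = 206 − 4·5 − 3·391 (+52 from intervention) = -935
  R = 212 + 3·5 + 4·158 − 2·(-935) = 2729
  G = 121 + 6·391 + 2·2729 = 7925
ΔG = 7925 − 5901 = 2024; ΔH = 391 − 267 = 124
Score = (-2)·2024 + 5·124 = -3428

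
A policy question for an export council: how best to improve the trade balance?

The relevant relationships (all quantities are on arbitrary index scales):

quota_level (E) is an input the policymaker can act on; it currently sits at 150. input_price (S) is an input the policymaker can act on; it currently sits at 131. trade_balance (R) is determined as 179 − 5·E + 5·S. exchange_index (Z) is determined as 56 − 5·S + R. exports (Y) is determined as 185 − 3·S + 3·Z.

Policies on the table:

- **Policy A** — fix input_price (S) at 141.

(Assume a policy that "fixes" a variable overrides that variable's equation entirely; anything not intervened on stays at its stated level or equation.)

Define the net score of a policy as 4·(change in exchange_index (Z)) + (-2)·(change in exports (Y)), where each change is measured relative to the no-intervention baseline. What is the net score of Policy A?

Baseline:
  E = 150
  S = 131
  R = 179 − 5·150 + 5·131 = 84
  Z = 56 − 5·131 + 84 = -515
  Y = 185 − 3·131 + 3·(-515) = -1753
Policy A (S := 141):
  E = 150
  S = 141
  R = 179 − 5·150 + 5·141 = 134
  Z = 56 − 5·141 + 134 = -515
  Y = 185 − 3·141 + 3·(-515) = -1783
ΔZ = -515 − (-515) = 0; ΔY = -1783 − (-1753) = -30
Score = 4·0 + (-2)·(-30) = 60

60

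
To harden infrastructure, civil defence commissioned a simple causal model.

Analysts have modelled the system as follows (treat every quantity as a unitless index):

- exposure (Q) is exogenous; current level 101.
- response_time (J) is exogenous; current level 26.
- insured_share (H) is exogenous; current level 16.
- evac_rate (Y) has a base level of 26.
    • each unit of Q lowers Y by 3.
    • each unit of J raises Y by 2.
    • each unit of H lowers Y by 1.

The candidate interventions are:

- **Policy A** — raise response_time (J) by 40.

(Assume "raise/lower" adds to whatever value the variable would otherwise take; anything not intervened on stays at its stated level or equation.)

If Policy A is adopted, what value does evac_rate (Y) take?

-161

Policy A (J + 40):
  Q = 101
  J = 26 + 40 = 66
  H = 16
  Y = 26 − 3·101 + 2·66 − 16 = -161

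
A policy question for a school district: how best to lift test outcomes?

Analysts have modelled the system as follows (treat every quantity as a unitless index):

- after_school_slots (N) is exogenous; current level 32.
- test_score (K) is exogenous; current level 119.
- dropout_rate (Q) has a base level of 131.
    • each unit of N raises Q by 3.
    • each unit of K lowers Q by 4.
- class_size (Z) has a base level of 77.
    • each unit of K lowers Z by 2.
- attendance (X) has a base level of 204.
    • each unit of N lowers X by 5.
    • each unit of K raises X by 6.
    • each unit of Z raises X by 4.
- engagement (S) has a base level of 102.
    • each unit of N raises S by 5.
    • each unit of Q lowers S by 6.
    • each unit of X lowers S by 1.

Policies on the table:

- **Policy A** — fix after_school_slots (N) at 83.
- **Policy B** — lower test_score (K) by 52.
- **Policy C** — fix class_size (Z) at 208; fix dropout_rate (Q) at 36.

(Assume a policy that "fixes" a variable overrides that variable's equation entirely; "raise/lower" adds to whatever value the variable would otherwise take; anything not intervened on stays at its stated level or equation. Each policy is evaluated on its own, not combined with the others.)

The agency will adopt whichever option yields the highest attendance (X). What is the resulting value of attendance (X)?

Policy A (N := 83):
  N = 83
  K = 119
  Z = 77 − 2·119 = -161
  X = 204 − 5·83 + 6·119 + 4·(-161) = -141
Policy B (K − 52):
  N = 32
  K = 119 − 52 = 67
  Z = 77 − 2·67 = -57
  X = 204 − 5·32 + 6·67 + 4·(-57) = 218
Policy C (Z := 208, Q := 36):
  N = 32
  K = 119
  Z = 208
  X = 204 − 5·32 + 6·119 + 4·208 = 1590
Comparing — Policy A: X=-141, Policy B: X=218, Policy C: X=1590. Highest is 1590 (Policy C).

1590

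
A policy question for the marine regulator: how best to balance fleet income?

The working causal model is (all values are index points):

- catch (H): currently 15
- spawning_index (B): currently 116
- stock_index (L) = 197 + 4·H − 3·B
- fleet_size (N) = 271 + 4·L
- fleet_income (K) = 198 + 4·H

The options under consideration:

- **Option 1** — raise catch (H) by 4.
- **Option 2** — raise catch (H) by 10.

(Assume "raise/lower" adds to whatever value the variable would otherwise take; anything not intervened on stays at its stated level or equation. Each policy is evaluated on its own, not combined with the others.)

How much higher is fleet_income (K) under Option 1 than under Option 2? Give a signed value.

-24

Option 1 (H + 4):
  H = 15 + 4 = 19
  K = 198 + 4·19 = 274
Option 2 (H + 10):
  H = 15 + 10 = 25
  K = 198 + 4·25 = 298
K: 274 − 298 = -24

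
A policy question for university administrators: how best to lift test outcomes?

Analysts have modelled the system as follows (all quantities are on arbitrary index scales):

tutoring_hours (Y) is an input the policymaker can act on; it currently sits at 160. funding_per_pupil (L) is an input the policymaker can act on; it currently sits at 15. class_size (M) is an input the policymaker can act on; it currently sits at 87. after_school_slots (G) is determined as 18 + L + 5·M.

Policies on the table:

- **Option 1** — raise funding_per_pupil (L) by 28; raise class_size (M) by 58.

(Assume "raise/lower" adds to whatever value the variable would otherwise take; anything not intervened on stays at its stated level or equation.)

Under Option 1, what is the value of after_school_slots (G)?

Option 1 (L + 28, M + 58):
  L = 15 + 28 = 43
  M = 87 + 58 = 145
  G = 18 + 43 + 5·145 = 786

786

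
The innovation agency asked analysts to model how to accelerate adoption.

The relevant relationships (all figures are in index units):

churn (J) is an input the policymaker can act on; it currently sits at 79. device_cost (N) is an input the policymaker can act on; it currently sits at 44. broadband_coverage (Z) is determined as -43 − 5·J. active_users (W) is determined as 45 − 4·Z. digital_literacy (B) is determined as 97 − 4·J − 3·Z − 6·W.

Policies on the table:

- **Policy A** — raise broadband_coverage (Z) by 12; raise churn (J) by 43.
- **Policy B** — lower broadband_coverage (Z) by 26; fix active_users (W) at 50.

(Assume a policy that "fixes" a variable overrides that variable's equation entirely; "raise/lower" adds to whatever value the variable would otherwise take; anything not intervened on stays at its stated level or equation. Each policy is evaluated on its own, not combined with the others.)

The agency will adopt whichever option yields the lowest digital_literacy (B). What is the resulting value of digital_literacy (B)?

Policy A (Z + 12, J + 43):
  J = 79 + 43 = 122
  Z = -43 − 5·122 (+12 from intervention) = -641
  W = 45 − 4·(-641) = 2609
  B = 97 − 4·122 − 3·(-641) − 6·2609 = -14122
Policy B (Z − 26, W := 50):
  J = 79
  Z = -43 − 5·79 (−26 from intervention) = -464
  W = 50
  B = 97 − 4·79 − 3·(-464) − 6·50 = 873
Comparing — Policy A: B=-14122, Policy B: B=873. Lowest is -14122 (Policy A).

-14122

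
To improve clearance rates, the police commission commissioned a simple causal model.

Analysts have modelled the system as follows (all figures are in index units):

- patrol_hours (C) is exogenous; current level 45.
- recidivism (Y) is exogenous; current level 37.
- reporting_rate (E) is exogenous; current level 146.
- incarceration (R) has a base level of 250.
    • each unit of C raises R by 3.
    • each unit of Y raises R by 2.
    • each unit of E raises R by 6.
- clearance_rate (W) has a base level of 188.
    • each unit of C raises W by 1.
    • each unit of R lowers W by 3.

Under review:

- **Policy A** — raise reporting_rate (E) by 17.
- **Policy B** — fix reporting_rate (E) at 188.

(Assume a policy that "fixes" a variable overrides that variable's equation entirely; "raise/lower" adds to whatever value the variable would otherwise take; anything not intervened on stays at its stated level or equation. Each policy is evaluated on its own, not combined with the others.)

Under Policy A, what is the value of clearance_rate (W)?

Policy A (E + 17):
  C = 45
  Y = 37
  E = 146 + 17 = 163
  R = 250 + 3·45 + 2·37 + 6·163 = 1437
  W = 188 + 45 − 3·1437 = -4078

-4078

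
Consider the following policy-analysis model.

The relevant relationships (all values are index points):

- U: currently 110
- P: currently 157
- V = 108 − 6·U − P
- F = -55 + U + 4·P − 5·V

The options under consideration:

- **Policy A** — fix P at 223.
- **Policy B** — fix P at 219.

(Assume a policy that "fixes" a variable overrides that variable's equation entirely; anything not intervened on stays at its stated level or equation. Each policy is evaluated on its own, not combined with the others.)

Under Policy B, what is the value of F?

Policy B (P := 219):
  U = 110
  P = 219
  V = 108 − 6·110 − 219 = -771
  F = -55 + 110 + 4·219 − 5·(-771) = 4786

4786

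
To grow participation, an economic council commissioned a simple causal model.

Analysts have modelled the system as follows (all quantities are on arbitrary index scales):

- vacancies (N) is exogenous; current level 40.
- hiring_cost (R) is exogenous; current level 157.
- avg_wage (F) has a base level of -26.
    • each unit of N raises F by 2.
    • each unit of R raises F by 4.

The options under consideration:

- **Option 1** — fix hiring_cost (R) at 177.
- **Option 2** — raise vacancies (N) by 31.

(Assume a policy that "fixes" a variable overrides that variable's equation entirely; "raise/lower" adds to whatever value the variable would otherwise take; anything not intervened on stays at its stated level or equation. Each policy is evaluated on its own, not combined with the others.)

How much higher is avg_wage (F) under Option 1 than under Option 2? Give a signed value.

Option 1 (R := 177):
  N = 40
  R = 177
  F = -26 + 2·40 + 4·177 = 762
Option 2 (N + 31):
  N = 40 + 31 = 71
  R = 157
  F = -26 + 2·71 + 4·157 = 744
F: 762 − 744 = 18

18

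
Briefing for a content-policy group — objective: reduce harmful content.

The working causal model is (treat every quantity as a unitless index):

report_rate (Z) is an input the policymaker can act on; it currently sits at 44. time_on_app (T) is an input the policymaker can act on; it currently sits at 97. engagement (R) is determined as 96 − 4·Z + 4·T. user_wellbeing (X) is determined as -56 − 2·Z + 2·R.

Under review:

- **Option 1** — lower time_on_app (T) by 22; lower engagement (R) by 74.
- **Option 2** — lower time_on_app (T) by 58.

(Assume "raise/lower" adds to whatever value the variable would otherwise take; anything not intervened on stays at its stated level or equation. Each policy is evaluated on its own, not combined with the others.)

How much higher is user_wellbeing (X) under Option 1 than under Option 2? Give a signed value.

Option 1 (T − 22, R − 74):
  Z = 44
  T = 97 − 22 = 75
  R = 96 − 4·44 + 4·75 (−74 from intervention) = 146
  X = -56 − 2·44 + 2·146 = 148
Option 2 (T − 58):
  Z = 44
  T = 97 − 58 = 39
  R = 96 − 4·44 + 4·39 = 76
  X = -56 − 2·44 + 2·76 = 8
X: 148 − 8 = 140

140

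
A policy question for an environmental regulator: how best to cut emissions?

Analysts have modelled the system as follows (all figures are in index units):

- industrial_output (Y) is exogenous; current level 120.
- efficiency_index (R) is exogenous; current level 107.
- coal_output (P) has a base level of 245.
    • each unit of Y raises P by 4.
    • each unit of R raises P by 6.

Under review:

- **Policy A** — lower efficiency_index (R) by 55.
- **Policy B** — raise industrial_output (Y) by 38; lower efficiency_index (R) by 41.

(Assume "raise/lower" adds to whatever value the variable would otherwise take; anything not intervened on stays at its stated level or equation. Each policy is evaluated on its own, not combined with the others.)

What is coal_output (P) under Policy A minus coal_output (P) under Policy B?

Policy A (R − 55):
  Y = 120
  R = 107 − 55 = 52
  P = 245 + 4·120 + 6·52 = 1037
Policy B (Y + 38, R − 41):
  Y = 120 + 38 = 158
  R = 107 − 41 = 66
  P = 245 + 4·158 + 6·66 = 1273
P: 1037 − 1273 = -236

-236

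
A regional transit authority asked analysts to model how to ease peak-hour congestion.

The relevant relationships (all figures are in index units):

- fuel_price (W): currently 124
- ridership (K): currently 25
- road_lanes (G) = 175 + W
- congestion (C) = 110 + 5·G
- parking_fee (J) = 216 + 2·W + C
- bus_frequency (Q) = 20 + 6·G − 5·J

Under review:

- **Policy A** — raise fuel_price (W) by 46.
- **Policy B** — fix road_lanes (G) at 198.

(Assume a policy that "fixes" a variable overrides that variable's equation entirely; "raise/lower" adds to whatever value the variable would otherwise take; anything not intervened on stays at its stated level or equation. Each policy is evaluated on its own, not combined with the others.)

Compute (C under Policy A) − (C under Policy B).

Policy A (W + 46):
  W = 124 + 46 = 170
  G = 175 + 170 = 345
  C = 110 + 5·345 = 1835
Policy B (G := 198):
  W = 124
  G = 198
  C = 110 + 5·198 = 1100
C: 1835 − 1100 = 735

735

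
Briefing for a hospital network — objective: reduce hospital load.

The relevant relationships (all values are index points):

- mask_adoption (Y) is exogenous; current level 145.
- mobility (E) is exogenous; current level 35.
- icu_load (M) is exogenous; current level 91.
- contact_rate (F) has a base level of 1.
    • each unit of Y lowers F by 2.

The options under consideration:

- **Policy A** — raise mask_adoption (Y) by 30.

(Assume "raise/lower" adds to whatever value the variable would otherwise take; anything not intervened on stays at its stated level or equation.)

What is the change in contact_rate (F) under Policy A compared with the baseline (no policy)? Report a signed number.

Baseline:
  Y = 145
  F = 1 − 2·145 = -289
Policy A (Y + 30):
  Y = 145 + 30 = 175
  F = 1 − 2·175 = -349
Change in F: -349 − (-289) = -60

-60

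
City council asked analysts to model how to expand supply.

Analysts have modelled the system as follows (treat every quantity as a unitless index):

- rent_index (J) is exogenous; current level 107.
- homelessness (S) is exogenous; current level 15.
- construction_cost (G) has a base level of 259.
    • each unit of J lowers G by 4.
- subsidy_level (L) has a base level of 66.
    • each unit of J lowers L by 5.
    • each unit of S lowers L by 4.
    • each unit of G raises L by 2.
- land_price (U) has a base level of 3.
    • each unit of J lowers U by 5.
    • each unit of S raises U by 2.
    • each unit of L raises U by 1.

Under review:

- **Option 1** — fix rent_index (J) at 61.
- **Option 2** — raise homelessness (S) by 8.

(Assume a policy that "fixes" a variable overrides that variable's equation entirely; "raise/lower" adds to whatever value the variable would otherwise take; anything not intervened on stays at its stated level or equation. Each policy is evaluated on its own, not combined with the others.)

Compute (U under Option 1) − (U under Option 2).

Option 1 (J := 61):
  J = 61
  S = 15
  G = 259 − 4·61 = 15
  L = 66 − 5·61 − 4·15 + 2·15 = -269
  U = 3 − 5·61 + 2·15 + (-269) = -541
Option 2 (S + 8):
  J = 107
  S = 15 + 8 = 23
  G = 259 − 4·107 = -169
  L = 66 − 5·107 − 4·23 + 2·(-169) = -899
  U = 3 − 5·107 + 2·23 + (-899) = -1385
U: -541 − (-1385) = 844

844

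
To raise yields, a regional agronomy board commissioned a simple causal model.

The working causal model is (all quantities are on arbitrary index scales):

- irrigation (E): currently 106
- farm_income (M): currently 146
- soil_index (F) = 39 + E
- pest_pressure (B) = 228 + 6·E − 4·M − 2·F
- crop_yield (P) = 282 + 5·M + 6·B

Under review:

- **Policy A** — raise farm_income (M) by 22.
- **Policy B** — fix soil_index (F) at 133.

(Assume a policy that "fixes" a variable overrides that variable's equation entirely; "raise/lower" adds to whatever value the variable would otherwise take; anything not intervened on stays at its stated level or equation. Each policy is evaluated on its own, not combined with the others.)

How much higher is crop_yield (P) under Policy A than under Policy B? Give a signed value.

Policy A (M + 22):
  E = 106
  M = 146 + 22 = 168
  F = 39 + 106 = 145
  B = 228 + 6·106 − 4·168 − 2·145 = -98
  P = 282 + 5·168 + 6·(-98) = 534
Policy B (F := 133):
  E = 106
  M = 146
  F = 133
  B = 228 + 6·106 − 4·146 − 2·133 = 14
  P = 282 + 5·146 + 6·14 = 1096
P: 534 − 1096 = -562

-562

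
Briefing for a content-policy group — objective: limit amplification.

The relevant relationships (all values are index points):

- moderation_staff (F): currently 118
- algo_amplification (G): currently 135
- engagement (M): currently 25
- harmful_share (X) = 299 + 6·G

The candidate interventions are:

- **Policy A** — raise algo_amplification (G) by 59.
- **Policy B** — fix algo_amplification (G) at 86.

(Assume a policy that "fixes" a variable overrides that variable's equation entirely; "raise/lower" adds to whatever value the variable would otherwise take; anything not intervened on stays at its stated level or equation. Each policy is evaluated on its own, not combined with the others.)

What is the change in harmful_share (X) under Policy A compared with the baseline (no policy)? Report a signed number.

Baseline:
  G = 135
  X = 299 + 6·135 = 1109
Policy A (G + 59):
  G = 135 + 59 = 194
  X = 299 + 6·194 = 1463
Change in X: 1463 − 1109 = 354

354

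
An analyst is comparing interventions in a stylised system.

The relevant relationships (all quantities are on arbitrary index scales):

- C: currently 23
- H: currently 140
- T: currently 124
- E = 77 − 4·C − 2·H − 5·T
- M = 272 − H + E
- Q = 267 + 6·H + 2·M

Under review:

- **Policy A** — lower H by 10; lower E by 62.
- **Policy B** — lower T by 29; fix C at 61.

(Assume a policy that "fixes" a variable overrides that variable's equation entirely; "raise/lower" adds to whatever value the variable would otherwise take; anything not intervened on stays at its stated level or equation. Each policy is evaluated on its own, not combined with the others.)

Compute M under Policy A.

Policy A (H − 10, E − 62):
  C = 23
  H = 140 − 10 = 130
  T = 124
  E = 77 − 4·23 − 2·130 − 5·124 (−62 from intervention) = -957
  M = 272 − 130 + (-957) = -815

-815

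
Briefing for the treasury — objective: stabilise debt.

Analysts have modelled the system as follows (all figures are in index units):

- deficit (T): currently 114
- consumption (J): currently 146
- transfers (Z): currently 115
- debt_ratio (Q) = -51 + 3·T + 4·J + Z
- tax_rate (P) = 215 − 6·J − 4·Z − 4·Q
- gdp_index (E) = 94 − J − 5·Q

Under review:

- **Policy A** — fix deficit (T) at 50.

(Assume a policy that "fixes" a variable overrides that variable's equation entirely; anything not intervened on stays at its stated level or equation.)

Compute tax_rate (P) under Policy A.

Policy A (T := 50):
  T = 50
  J = 146
  Z = 115
  Q = -51 + 3·50 + 4·146 + 115 = 798
  P = 215 − 6·146 − 4·115 − 4·798 = -4313

-4313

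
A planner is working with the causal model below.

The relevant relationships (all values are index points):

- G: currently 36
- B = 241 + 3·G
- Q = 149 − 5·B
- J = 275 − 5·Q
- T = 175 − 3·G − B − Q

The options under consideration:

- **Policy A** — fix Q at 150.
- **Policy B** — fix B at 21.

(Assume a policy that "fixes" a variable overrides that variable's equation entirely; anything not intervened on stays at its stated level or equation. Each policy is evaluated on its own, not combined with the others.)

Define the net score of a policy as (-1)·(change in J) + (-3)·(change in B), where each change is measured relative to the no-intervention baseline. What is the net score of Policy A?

Baseline:
  G = 36
  B = 241 + 3·36 = 349
  Q = 149 − 5·349 = -1596
  J = 275 − 5·(-1596) = 8255
Policy A (Q := 150):
  G = 36
  B = 241 + 3·36 = 349
  Q = 150
  J = 275 − 5·150 = -475
ΔJ = -475 − 8255 = -8730; ΔB = 349 − 349 = 0
Score = (-1)·(-8730) + (-3)·0 = 8730

8730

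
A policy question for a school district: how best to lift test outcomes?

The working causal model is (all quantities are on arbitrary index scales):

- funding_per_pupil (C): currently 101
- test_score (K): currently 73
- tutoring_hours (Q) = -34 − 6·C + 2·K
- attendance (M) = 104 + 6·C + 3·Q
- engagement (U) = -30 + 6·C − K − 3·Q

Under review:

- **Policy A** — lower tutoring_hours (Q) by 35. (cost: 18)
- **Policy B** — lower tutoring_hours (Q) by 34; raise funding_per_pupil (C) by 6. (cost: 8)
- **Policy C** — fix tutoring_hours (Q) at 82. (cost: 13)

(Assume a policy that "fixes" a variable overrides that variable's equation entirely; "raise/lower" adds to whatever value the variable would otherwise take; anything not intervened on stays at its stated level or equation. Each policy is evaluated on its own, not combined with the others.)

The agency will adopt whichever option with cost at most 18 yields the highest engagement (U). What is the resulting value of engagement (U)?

2231

Policy A (Q − 35):
  C = 101
  K = 73
  Q = -34 − 6·101 + 2·73 (−35 from intervention) = -529
  U = -30 + 6·101 − 73 − 3·(-529) = 2090
Policy B (Q − 34, C + 6):
  C = 101 + 6 = 107
  K = 73
  Q = -34 − 6·107 + 2·73 (−34 from intervention) = -564
  U = -30 + 6·107 − 73 − 3·(-564) = 2231
Policy C (Q := 82):
  C = 101
  K = 73
  Q = 82
  U = -30 + 6·101 − 73 − 3·82 = 257
Comparing — Policy A: U=2090, Policy B: U=2231, Policy C: U=257. Highest is 2231 (Policy B).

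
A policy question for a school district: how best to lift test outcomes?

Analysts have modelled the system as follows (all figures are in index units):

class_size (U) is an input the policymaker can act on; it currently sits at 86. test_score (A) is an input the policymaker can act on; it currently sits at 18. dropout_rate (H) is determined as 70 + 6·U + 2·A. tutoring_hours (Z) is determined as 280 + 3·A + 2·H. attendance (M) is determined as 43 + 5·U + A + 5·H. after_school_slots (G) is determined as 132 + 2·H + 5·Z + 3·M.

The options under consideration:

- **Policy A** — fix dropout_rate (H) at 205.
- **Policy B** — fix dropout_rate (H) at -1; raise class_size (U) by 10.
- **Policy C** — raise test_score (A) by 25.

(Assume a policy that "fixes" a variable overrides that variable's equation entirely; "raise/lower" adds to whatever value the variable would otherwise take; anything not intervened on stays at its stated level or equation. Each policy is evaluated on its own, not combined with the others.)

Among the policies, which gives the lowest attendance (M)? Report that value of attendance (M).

Policy A (H := 205):
  U = 86
  A = 18
  H = 205
  M = 43 + 5·86 + 18 + 5·205 = 1516
Policy B (H := -1, U + 10):
  U = 86 + 10 = 96
  A = 18
  H = -1
  M = 43 + 5·96 + 18 + 5·(-1) = 536
Policy C (A + 25):
  U = 86
  A = 18 + 25 = 43
  H = 70 + 6·86 + 2·43 = 672
  M = 43 + 5·86 + 43 + 5·672 = 3876
Comparing — Policy A: M=1516, Policy B: M=536, Policy C: M=3876. Lowest is 536 (Policy B).

536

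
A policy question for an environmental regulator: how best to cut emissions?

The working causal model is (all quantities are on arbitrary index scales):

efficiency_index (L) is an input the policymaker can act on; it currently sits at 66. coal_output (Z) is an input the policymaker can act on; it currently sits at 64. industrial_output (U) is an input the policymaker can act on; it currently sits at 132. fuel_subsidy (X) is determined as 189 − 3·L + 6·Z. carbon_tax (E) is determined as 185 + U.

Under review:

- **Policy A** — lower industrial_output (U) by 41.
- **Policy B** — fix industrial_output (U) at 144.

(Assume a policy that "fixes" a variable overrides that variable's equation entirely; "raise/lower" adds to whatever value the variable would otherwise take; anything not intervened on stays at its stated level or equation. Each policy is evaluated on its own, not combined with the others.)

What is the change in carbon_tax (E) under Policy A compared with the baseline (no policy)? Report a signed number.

Baseline:
  U = 132
  E = 185 + 132 = 317
Policy A (U − 41):
  U = 132 − 41 = 91
  E = 185 + 91 = 276
Change in E: 276 − 317 = -41

-41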